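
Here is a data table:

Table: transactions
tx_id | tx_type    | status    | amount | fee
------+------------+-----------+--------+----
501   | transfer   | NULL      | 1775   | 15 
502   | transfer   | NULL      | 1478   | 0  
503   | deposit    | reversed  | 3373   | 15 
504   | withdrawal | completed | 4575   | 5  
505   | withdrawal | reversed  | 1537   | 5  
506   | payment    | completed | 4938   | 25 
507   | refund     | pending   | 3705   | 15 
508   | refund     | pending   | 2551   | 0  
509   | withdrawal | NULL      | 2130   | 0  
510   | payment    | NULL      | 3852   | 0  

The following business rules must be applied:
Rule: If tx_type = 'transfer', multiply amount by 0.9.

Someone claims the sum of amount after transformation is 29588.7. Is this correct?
Yes, the result is correct.

Step 1: Calculate the correct sum after transformation
Step 2: Apply multiplier 0.9 to records where tx_type = 'transfer'
Step 3: Correct result = 29588.7
Step 4: Claimed result = 29588.7
Step 5: 29588.7 = 29588.7 ✓
Conclusion: The claimed result is correct.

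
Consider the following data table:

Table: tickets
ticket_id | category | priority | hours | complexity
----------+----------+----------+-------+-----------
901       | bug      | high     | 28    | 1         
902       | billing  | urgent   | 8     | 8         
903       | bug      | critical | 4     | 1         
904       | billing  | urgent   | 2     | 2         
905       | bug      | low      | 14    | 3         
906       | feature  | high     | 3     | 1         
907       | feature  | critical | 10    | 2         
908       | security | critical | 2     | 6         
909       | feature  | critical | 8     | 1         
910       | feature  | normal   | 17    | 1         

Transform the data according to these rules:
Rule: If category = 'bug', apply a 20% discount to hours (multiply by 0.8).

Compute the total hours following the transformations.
86.8

Step 1: Records with category = 'bug' have total hours = 46
Step 2: Apply multiplier: 46 × 0.8 = 36.8
Step 3: Other records total: 50
Step 4: Final sum = 36.8 + 50 = 86.8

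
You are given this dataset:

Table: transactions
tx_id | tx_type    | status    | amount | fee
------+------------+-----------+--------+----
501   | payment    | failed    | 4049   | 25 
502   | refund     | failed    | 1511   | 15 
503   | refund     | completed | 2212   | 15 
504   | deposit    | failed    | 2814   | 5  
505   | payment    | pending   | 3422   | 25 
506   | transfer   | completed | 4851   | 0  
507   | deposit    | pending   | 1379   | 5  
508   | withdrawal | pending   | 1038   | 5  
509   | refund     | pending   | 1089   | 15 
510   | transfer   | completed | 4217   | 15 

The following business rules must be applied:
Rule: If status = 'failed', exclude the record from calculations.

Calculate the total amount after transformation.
18208

Step 1: Identify records where status = 'failed'
Step 2: The excluded records sum to 8374
Step 3: Original total amount = 26582
Step 4: Remaining total = 26582 - 8374 = 18208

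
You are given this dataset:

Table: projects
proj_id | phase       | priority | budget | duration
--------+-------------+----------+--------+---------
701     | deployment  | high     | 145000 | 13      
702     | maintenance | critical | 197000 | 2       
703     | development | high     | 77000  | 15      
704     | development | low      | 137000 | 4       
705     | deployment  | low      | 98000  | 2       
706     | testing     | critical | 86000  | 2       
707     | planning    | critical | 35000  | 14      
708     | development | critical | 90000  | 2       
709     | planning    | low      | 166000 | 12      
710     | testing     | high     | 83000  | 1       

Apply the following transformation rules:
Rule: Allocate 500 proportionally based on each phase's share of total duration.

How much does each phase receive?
deployment: 111.94, development: 156.72, maintenance: 14.93, planning: 194.03, testing: 22.39

Step 1: Calculate total duration = 67
Step 2: Calculate each phase's proportion:
  deployment: 15/67 = 22.39% → 111.94
  development: 21/67 = 31.34% → 156.72
  maintenance: 2/67 = 2.99% → 14.93
  planning: 26/67 = 38.81% → 194.03
  testing: 3/67 = 4.48% → 22.39
Step 3: Verify: sum of allocations ≈ 500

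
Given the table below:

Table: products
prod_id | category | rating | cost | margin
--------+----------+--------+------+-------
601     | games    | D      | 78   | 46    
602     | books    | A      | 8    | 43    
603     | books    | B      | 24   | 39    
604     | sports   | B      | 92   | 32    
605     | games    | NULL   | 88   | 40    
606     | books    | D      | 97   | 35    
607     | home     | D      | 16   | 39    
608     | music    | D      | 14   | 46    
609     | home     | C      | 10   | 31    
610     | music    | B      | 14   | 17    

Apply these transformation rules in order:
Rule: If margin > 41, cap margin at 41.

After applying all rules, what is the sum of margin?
356

Step 1: 3 records have margin > 41
Step 2: These records originally summed to 135
Step 3: After capping: 3 × 41 = 123
Step 4: Unaffected records sum: 233
Step 5: Final sum = 123 + 233 = 356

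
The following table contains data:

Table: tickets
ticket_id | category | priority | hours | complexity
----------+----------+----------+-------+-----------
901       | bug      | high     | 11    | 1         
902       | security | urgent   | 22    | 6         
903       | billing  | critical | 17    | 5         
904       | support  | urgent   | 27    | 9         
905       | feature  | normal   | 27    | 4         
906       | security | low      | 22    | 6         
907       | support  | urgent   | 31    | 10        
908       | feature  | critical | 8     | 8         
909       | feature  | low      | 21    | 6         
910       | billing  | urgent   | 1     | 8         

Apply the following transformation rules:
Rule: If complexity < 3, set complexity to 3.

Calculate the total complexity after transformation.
65

Step 1: 1 records have complexity < 3
Step 2: These records originally summed to 1
Step 3: After setting to minimum: 1 × 3 = 3
Step 4: Unaffected records sum: 62
Step 5: Final sum = 3 + 62 = 65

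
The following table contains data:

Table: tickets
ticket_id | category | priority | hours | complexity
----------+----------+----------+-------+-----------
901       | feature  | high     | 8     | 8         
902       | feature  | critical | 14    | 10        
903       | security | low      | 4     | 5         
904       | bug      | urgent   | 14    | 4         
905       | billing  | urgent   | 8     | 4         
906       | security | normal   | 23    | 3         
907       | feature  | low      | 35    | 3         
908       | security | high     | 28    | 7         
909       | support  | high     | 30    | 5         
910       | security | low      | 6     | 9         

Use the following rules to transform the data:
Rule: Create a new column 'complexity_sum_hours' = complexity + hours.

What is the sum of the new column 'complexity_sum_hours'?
228

Step 1: For each record, compute complexity + hours
Example calculations:
  8 + 8 = 16
  10 + 14 = 24
  5 + 4 = 9
  ...
Step 2: Sum all derived values
Step 3: Total = 228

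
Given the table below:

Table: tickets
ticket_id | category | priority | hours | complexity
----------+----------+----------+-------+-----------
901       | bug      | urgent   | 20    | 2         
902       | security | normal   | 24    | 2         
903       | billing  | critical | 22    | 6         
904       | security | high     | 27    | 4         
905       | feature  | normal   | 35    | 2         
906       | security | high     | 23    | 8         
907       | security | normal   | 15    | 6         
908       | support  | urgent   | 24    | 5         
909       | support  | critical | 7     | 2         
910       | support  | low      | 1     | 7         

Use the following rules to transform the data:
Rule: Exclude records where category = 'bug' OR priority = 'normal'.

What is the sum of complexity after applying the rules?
32

Step 1: Find records where category = 'bug' OR priority = 'normal'
Step 2: 4 records match, summing to 12
Step 3: Original sum: 44
Step 4: Remaining sum = 44 - 12 = 32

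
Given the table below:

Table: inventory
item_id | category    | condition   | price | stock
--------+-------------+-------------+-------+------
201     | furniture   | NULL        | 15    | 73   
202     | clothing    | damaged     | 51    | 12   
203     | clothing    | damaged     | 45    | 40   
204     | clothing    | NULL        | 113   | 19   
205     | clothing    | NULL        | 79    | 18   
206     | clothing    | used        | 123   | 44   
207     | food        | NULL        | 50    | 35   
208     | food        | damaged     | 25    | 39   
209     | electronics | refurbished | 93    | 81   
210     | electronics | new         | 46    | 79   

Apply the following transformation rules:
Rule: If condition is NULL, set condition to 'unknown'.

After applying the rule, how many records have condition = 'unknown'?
4

Step 1: Count records where condition IS NULL
Step 2: Found 4 records with NULL condition
Step 3: These records will have condition set to 'unknown'
Step 4: Records already having condition = 'unknown': 0
Step 5: Answer: 4 + 0 = 4 records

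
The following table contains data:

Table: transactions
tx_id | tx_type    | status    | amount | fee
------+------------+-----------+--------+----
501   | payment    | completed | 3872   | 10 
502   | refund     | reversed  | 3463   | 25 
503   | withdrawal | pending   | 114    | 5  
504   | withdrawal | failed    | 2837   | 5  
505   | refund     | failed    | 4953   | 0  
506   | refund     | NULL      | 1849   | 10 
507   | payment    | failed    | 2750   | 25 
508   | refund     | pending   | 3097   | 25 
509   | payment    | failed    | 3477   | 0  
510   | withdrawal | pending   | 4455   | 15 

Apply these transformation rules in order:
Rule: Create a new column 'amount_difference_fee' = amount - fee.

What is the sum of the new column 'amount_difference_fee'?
30747

Step 1: For each record, compute amount - fee
Example calculations:
  3872 - 10 = 3862
  3463 - 25 = 3438
  114 - 5 = 109
  ...
Step 2: Sum all derived values
Step 3: Total = 30747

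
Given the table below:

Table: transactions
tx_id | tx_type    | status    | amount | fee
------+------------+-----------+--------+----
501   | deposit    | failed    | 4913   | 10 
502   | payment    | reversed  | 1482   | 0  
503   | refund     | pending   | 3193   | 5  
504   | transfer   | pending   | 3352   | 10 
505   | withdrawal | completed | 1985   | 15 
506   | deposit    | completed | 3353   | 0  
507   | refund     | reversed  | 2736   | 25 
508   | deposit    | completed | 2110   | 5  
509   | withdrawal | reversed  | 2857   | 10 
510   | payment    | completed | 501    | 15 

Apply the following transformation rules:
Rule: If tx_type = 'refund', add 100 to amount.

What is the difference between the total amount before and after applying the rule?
200

Step 1: Original sum of amount = 26482
Step 2: 2 records have tx_type = 'refund'
Step 3: Each affected record changes by 100
Step 4: Total change = 2 × 100 = 200
Step 5: New sum = 26482 + 200 = 26682
Step 6: Difference = |26682 - 26482| = 200
        (Sum increased by 200)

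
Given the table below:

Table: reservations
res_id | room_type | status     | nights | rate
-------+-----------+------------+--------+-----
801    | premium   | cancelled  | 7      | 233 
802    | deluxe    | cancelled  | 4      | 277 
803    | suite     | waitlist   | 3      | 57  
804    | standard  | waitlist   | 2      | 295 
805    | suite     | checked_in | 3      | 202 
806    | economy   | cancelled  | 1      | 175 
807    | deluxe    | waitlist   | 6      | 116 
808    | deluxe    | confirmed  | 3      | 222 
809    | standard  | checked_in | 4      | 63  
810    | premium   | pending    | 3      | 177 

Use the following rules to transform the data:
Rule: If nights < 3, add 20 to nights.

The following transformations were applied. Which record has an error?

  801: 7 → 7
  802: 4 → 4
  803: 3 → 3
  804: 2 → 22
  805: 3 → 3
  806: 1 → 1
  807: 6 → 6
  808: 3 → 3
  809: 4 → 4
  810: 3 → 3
Record 806 has an error. The correct transformed value should be 21, not 1.

Step 1: Check each record against the rule
Step 2: Record 806 has nights = 1
Step 3: Since 1 < 3, the bonus should have been applied
Step 4: Correct value = 21, but claimed value = 1
Conclusion: Record 806 has the error.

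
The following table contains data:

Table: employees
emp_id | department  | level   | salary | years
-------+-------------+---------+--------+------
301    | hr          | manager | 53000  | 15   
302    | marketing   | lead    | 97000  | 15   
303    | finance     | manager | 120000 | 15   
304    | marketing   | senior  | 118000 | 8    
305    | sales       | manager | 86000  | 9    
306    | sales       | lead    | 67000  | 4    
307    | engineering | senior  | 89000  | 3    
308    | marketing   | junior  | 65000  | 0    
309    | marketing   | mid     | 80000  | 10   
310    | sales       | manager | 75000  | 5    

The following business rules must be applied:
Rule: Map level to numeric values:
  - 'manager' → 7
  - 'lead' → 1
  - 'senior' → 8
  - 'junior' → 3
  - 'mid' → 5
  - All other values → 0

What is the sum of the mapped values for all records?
54

Step 1: Apply mapping to each record
Step 2: Count by status:
  'manager': 4 records × 7 = 28
  'lead': 2 records × 1 = 2
  'senior': 2 records × 8 = 16
  'junior': 1 records × 3 = 3
  'mid': 1 records × 5 = 5
Step 3: Sum all mapped values = 54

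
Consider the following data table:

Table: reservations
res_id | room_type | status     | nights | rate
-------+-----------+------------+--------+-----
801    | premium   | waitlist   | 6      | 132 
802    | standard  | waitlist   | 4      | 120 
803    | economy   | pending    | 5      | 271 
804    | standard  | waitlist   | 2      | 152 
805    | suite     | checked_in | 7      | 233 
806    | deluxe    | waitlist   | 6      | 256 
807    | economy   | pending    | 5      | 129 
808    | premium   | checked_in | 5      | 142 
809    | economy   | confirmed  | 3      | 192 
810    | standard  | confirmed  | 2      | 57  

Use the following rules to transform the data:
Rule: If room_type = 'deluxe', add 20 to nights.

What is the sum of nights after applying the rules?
65

Step 1: Count records where room_type = 'deluxe': 1
Step 2: Total bonus added: 1 × 20 = 20
Step 3: Original sum of nights: 45
Step 4: Final sum = 45 + 20 = 65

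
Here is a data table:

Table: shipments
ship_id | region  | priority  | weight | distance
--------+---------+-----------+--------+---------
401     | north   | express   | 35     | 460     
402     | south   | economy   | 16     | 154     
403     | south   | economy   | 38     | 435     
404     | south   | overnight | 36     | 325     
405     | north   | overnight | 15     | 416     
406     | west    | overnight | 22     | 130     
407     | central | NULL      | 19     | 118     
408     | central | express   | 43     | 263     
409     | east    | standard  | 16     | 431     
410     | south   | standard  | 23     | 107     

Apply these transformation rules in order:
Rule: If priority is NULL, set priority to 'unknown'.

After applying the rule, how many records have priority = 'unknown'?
1

Step 1: Count records where priority IS NULL
Step 2: Found 1 records with NULL priority
Step 3: These records will have priority set to 'unknown'
Step 4: Records already having priority = 'unknown': 0
Step 5: Answer: 1 + 0 = 1 records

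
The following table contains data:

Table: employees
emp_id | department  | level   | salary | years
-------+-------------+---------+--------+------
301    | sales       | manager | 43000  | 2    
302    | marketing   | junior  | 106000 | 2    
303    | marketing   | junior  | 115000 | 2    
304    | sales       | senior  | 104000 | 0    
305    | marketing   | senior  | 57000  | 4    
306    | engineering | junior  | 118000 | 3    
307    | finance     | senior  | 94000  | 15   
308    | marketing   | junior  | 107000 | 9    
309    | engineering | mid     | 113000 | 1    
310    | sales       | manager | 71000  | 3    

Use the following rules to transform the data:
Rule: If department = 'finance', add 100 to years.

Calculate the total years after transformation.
141

Step 1: Count records where department = 'finance': 1
Step 2: Total bonus added: 1 × 100 = 100
Step 3: Original sum of years: 41
Step 4: Final sum = 41 + 100 = 141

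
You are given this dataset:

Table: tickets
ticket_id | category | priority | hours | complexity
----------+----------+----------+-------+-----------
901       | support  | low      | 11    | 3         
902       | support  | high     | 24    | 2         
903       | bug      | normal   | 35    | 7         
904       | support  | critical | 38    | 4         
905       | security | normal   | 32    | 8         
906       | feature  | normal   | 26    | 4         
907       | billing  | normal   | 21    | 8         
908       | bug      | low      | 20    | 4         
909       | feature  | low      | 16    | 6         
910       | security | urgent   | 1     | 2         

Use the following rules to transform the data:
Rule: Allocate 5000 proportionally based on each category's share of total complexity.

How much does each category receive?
billing: 833.33, bug: 1145.83, feature: 1041.67, security: 1041.67, support: 937.5

Step 1: Calculate total complexity = 48
Step 2: Calculate each category's proportion:
  billing: 8/48 = 16.67% → 833.33
  bug: 11/48 = 22.92% → 1145.83
  feature: 10/48 = 20.83% → 1041.67
  security: 10/48 = 20.83% → 1041.67
  support: 9/48 = 18.75% → 937.5
Step 3: Verify: sum of allocations ≈ 5000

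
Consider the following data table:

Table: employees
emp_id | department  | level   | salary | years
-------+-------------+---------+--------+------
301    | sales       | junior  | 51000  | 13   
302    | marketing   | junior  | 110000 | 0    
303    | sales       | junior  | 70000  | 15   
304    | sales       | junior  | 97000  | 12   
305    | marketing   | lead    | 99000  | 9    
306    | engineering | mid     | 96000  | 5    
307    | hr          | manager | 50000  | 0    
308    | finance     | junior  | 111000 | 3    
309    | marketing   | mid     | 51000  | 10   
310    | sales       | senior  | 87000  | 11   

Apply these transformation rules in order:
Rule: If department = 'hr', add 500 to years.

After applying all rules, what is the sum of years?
578

Step 1: Count records where department = 'hr': 1
Step 2: Total bonus added: 1 × 500 = 500
Step 3: Original sum of years: 78
Step 4: Final sum = 78 + 500 = 578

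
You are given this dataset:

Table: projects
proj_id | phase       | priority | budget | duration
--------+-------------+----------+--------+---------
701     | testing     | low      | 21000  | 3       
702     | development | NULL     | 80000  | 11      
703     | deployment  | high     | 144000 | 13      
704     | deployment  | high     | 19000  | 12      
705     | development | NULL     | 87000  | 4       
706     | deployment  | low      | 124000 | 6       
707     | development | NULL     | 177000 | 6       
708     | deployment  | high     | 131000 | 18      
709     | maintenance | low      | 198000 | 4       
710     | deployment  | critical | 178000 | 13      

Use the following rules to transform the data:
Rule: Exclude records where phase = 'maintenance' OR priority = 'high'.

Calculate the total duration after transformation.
43

Step 1: Find records where phase = 'maintenance' OR priority = 'high'
Step 2: 4 records match, summing to 47
Step 3: Original sum: 90
Step 4: Remaining sum = 90 - 47 = 43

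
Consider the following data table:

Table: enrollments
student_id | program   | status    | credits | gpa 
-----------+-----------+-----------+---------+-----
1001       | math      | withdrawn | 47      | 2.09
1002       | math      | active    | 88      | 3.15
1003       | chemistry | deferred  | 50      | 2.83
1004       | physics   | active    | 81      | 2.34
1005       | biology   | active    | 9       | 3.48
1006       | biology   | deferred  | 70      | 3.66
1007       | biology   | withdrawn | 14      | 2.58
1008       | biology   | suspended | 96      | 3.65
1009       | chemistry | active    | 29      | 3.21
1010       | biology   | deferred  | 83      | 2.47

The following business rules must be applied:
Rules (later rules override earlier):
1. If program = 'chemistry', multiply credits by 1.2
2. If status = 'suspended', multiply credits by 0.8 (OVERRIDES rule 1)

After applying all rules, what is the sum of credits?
563.6

Step 1: Rule 2 takes priority for records with status = 'suspended'
  - 1 records: 96 × 0.8 = 76.8
Step 2: Rule 1 applies to remaining records with program = 'chemistry'
  - 2 records: 79 × 1.2 = 94.8
Step 3: Other records unchanged: 392
Step 4: Final sum = 76.8 + 94.8 + 392 = 563.6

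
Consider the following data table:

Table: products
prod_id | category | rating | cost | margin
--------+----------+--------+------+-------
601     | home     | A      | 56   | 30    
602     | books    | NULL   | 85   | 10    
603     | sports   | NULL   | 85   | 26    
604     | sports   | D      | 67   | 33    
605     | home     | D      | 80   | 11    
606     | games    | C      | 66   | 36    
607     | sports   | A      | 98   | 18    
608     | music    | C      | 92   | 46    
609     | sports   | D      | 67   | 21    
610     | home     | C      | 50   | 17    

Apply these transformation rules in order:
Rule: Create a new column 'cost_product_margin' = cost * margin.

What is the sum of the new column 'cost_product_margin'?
18460

Step 1: For each record, compute cost * margin
Example calculations:
  56 * 30 = 1680
  85 * 10 = 850
  85 * 26 = 2210
  ...
Step 2: Sum all derived values
Step 3: Total = 18460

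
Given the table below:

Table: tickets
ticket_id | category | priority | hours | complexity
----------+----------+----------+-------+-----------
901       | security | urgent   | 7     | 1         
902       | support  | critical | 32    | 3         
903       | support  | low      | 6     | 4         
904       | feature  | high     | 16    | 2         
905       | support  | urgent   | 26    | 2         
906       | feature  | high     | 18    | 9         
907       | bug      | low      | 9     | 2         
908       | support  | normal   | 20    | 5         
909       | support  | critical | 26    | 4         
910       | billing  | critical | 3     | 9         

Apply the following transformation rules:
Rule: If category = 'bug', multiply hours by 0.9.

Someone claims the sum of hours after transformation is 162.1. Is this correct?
Yes, the result is correct.

Step 1: Calculate the correct sum after transformation
Step 2: Apply multiplier 0.9 to records where category = 'bug'
Step 3: Correct result = 162.1
Step 4: Claimed result = 162.1
Step 5: 162.1 = 162.1 ✓
Conclusion: The claimed result is correct.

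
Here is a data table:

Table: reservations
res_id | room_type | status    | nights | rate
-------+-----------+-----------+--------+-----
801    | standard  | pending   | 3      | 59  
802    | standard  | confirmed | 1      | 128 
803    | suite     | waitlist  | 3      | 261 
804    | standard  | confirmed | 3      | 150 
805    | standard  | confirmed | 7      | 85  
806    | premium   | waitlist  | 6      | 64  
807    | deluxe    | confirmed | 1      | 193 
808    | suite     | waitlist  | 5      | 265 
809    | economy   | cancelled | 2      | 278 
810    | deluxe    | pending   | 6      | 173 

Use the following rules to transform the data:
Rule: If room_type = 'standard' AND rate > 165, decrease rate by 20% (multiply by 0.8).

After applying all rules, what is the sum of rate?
1656

Step 1: Find records where room_type = 'standard' AND rate > 165
Step 2: 0 records match, summing to 0
Step 3: After multiplier: 0 × 0.8 = 0.0
Step 4: Unaffected records sum: 1656
Step 5: Final sum = 0.0 + 1656 = 1656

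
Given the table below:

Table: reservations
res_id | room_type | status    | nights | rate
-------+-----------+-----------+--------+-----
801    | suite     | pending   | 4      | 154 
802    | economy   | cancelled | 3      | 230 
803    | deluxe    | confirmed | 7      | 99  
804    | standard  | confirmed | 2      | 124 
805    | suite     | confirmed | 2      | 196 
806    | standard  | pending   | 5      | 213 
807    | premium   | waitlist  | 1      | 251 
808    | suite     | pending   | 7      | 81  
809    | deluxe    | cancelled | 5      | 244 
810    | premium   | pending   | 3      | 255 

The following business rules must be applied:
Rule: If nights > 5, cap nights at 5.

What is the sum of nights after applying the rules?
35

Step 1: 2 records have nights > 5
Step 2: These records originally summed to 14
Step 3: After capping: 2 × 5 = 10
Step 4: Unaffected records sum: 25
Step 5: Final sum = 10 + 25 = 35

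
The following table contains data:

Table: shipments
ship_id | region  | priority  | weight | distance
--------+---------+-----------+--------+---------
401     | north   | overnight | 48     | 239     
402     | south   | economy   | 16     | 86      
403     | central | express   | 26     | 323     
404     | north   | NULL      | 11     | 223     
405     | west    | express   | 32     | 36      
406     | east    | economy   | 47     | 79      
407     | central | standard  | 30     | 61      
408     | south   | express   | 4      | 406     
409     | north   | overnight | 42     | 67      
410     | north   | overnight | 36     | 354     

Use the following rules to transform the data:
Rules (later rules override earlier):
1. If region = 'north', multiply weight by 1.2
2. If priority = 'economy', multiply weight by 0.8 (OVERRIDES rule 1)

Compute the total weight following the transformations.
306.8

Step 1: Rule 2 takes priority for records with priority = 'economy'
  - 2 records: 63 × 0.8 = 50.4
Step 2: Rule 1 applies to remaining records with region = 'north'
  - 4 records: 137 × 1.2 = 164.4
Step 3: Other records unchanged: 92
Step 4: Final sum = 50.4 + 164.4 + 92 = 306.8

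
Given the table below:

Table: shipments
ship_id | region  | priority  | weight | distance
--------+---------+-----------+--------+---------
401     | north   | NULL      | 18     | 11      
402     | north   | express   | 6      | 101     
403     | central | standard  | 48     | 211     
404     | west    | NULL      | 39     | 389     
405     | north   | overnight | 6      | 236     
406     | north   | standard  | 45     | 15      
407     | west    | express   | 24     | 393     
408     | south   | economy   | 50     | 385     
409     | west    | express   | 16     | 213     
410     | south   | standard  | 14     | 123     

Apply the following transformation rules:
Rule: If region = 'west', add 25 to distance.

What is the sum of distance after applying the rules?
2152

Step 1: Count records where region = 'west': 3
Step 2: Total bonus added: 3 × 25 = 75
Step 3: Original sum of distance: 2077
Step 4: Final sum = 2077 + 75 = 2152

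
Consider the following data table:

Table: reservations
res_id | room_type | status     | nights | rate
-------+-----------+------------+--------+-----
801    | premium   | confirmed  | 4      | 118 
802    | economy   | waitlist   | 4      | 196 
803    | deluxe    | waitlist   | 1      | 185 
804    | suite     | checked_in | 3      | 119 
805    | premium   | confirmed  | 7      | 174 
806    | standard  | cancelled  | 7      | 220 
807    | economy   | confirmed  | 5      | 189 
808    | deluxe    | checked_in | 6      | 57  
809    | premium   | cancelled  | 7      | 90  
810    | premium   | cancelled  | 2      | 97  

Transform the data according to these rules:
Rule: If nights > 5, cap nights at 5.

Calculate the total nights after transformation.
39

Step 1: 4 records have nights > 5
Step 2: These records originally summed to 27
Step 3: After capping: 4 × 5 = 20
Step 4: Unaffected records sum: 19
Step 5: Final sum = 20 + 19 = 39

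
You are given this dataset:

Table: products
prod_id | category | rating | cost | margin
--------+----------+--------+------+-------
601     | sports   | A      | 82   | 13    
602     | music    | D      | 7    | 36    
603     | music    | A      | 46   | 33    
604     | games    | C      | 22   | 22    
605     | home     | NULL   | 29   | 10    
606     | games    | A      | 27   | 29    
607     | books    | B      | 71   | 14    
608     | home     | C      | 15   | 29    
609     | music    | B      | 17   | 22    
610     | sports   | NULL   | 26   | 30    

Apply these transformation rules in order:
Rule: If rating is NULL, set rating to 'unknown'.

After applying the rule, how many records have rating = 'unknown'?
2

Step 1: Count records where rating IS NULL
Step 2: Found 2 records with NULL rating
Step 3: These records will have rating set to 'unknown'
Step 4: Records already having rating = 'unknown': 0
Step 5: Answer: 2 + 0 = 2 records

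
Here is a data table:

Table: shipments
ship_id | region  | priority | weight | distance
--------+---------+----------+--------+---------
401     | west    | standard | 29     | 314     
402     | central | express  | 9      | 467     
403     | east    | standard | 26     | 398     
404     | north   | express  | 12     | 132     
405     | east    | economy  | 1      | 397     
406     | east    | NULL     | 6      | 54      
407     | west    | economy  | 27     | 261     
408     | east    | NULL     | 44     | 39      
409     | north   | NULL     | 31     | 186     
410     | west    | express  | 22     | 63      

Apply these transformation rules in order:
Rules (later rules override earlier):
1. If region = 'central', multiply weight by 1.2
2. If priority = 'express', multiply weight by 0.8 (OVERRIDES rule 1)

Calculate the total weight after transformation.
198.4

Step 1: Rule 2 takes priority for records with priority = 'express'
  - 3 records: 43 × 0.8 = 34.4
Step 2: Rule 1 applies to remaining records with region = 'central'
  - 0 records: 0 × 1.2 = 0.0
Step 3: Other records unchanged: 164
Step 4: Final sum = 34.4 + 0.0 + 164 = 198.4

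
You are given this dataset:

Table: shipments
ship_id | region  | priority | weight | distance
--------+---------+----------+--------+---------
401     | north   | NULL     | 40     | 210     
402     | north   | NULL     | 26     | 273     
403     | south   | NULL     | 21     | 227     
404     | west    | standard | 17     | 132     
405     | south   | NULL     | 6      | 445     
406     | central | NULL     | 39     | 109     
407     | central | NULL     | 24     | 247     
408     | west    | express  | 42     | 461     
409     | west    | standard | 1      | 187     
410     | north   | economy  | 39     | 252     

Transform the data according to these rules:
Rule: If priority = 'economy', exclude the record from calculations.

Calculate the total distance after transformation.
2291

Step 1: Identify records where priority = 'economy'
Step 2: The excluded records sum to 252
Step 3: Original total distance = 2543
Step 4: Remaining total = 2543 - 252 = 2291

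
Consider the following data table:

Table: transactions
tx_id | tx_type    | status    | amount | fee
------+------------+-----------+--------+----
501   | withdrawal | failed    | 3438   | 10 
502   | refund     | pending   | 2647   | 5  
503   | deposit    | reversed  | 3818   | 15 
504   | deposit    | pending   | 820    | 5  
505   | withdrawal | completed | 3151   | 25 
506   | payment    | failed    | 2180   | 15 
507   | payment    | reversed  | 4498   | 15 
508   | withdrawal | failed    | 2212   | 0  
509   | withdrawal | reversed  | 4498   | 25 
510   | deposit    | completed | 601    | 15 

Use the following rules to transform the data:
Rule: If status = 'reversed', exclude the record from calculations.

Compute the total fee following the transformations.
75

Step 1: Identify records where status = 'reversed'
Step 2: The excluded records sum to 55
Step 3: Original total fee = 130
Step 4: Remaining total = 130 - 55 = 75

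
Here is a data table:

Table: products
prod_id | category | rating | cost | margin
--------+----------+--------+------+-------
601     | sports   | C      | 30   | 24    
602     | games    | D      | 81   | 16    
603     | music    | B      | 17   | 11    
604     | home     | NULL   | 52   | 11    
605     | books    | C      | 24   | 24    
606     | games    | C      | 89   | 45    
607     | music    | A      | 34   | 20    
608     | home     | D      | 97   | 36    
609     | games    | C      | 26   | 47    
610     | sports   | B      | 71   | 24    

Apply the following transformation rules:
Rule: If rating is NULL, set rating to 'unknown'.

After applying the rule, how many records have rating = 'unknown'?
1

Step 1: Count records where rating IS NULL
Step 2: Found 1 records with NULL rating
Step 3: These records will have rating set to 'unknown'
Step 4: Records already having rating = 'unknown': 0
Step 5: Answer: 1 + 0 = 1 records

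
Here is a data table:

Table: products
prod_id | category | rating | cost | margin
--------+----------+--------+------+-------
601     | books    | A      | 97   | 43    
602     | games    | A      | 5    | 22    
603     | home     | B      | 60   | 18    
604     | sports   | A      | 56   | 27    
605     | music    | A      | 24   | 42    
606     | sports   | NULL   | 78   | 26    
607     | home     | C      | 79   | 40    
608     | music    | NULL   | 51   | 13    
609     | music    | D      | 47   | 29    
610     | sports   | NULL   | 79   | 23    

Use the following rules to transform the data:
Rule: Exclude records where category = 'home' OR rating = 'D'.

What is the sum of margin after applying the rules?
196

Step 1: Find records where category = 'home' OR rating = 'D'
Step 2: 3 records match, summing to 87
Step 3: Original sum: 283
Step 4: Remaining sum = 283 - 87 = 196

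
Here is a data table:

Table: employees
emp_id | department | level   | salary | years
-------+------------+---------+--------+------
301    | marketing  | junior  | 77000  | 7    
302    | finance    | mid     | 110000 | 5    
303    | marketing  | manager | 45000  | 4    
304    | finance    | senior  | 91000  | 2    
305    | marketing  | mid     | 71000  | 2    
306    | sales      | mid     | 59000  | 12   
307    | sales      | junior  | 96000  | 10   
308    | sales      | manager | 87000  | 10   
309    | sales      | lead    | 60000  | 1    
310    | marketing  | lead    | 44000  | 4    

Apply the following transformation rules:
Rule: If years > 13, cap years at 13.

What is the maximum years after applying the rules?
12

Step 1: Original maximum years = 12
Step 2: Check cap of 13 against maximum
Step 3: No records exceed the cap (max 12 <= cap 13), so no capping applies
Step 4: Maximum after transformation = 12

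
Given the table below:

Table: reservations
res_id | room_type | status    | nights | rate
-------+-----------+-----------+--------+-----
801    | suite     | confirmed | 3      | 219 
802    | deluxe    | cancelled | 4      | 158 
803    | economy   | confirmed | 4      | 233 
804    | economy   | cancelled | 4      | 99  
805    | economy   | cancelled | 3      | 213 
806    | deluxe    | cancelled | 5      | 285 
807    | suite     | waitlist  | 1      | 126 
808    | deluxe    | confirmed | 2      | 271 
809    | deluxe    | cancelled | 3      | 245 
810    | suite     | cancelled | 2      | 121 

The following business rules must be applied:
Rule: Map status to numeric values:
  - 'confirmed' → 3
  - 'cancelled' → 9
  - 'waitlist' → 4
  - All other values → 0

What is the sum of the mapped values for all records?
67

Step 1: Apply mapping to each record
Step 2: Count by status:
  'confirmed': 3 records × 3 = 9
  'cancelled': 6 records × 9 = 54
  'waitlist': 1 records × 4 = 4
Step 3: Sum all mapped values = 67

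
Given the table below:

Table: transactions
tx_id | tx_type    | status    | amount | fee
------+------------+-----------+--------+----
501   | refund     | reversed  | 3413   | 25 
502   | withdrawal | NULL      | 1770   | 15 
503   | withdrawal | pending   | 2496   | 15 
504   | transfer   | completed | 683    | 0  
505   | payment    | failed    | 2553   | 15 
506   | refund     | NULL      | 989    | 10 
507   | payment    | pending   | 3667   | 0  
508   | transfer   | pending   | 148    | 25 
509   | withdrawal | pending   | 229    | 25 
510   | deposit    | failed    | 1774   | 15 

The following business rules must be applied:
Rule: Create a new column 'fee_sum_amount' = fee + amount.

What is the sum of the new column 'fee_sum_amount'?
17867

Step 1: For each record, compute fee + amount
Example calculations:
  25 + 3413 = 3438
  15 + 1770 = 1785
  15 + 2496 = 2511
  ...
Step 2: Sum all derived values
Step 3: Total = 17867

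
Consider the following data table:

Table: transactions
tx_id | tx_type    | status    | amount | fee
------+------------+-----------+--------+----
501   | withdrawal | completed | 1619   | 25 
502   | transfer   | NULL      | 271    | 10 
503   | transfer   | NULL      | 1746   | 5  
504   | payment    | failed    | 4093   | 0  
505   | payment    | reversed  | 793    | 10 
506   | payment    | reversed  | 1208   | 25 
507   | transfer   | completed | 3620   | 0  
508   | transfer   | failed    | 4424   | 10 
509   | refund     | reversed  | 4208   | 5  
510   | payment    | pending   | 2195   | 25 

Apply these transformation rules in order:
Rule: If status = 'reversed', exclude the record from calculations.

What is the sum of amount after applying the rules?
17968

Step 1: Identify records where status = 'reversed'
Step 2: The excluded records sum to 6209
Step 3: Original total amount = 24177
Step 4: Remaining total = 24177 - 6209 = 17968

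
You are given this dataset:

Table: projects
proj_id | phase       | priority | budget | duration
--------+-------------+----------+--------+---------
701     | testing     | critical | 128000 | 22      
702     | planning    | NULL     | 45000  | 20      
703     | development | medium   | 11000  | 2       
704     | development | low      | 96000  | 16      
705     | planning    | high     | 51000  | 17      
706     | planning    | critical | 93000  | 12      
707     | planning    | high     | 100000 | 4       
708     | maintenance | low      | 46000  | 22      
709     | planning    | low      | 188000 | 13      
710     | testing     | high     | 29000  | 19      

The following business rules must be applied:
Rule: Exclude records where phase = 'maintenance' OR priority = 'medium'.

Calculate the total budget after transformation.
730000

Step 1: Find records where phase = 'maintenance' OR priority = 'medium'
Step 2: 2 records match, summing to 57000
Step 3: Original sum: 787000
Step 4: Remaining sum = 787000 - 57000 = 730000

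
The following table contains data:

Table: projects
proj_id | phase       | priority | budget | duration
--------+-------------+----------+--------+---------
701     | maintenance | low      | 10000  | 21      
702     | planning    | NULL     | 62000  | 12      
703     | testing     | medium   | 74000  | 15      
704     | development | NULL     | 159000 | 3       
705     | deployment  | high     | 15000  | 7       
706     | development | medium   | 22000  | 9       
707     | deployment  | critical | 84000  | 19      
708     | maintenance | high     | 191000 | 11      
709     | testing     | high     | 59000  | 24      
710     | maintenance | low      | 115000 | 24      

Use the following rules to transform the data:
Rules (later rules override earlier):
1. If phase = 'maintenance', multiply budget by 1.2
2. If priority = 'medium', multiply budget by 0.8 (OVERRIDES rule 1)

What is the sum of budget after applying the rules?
835000.0

Step 1: Rule 2 takes priority for records with priority = 'medium'
  - 2 records: 96000 × 0.8 = 76800.0
Step 2: Rule 1 applies to remaining records with phase = 'maintenance'
  - 3 records: 316000 × 1.2 = 379200.0
Step 3: Other records unchanged: 379000
Step 4: Final sum = 76800.0 + 379200.0 + 379000 = 835000.0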